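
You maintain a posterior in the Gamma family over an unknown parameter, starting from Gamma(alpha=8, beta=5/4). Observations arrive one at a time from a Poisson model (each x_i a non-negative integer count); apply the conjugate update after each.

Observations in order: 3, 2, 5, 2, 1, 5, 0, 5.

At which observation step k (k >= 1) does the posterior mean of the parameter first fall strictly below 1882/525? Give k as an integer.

obs 1: x=3 → posterior Gamma(11, 9/4)
obs 2: x=2 → posterior Gamma(13, 13/4)
obs 3: x=5 → posterior Gamma(18, 17/4)
obs 4: x=2 → posterior Gamma(20, 21/4)
obs 5: x=1 → posterior Gamma(21, 25/4)
obs 6: x=5 → posterior Gamma(26, 29/4)
obs 7: x=0 → posterior Gamma(26, 33/4)
obs 8: x=5 → posterior Gamma(31, 37/4)

k = 5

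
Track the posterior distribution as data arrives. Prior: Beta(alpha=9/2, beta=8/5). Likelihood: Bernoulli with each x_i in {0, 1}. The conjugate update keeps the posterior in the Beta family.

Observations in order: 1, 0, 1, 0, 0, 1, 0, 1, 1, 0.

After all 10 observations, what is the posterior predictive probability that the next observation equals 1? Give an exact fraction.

obs 1: x=1 → posterior Beta(11/2, 8/5)
obs 2: x=0 → posterior Beta(11/2, 13/5)
obs 3: x=1 → posterior Beta(13/2, 13/5)
obs 4: x=0 → posterior Beta(13/2, 18/5)
obs 5: x=0 → posterior Beta(13/2, 23/5)
obs 6: x=1 → posterior Beta(15/2, 23/5)
obs 7: x=0 → posterior Beta(15/2, 28/5)
obs 8: x=1 → posterior Beta(17/2, 28/5)
obs 9: x=1 → posterior Beta(19/2, 28/5)
obs 10: x=0 → posterior Beta(19/2, 33/5)

95/161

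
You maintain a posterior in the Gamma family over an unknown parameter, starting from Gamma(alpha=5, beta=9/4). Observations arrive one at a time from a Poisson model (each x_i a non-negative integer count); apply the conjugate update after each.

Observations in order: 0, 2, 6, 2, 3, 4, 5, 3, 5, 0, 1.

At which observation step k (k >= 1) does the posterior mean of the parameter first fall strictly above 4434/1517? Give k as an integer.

k = 8

obs 1: x=0 → posterior Gamma(5, 13/4)
obs 2: x=2 → posterior Gamma(7, 17/4)
obs 3: x=6 → posterior Gamma(13, 21/4)
obs 4: x=2 → posterior Gamma(15, 25/4)
obs 5: x=3 → posterior Gamma(18, 29/4)
obs 6: x=4 → posterior Gamma(22, 33/4)
obs 7: x=5 → posterior Gamma(27, 37/4)
obs 8: x=3 → posterior Gamma(30, 41/4)
obs 9: x=5 → posterior Gamma(35, 45/4)
obs 10: x=0 → posterior Gamma(35, 49/4)
obs 11: x=1 → posterior Gamma(36, 53/4)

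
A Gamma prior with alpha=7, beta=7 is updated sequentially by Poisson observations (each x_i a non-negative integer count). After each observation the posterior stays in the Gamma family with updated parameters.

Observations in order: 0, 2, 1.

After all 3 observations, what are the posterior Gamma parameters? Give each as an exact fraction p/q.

obs 1: x=0 → posterior Gamma(7, 8)
obs 2: x=2 → posterior Gamma(9, 9)
obs 3: x=1 → posterior Gamma(10, 10)

alpha=10, beta=10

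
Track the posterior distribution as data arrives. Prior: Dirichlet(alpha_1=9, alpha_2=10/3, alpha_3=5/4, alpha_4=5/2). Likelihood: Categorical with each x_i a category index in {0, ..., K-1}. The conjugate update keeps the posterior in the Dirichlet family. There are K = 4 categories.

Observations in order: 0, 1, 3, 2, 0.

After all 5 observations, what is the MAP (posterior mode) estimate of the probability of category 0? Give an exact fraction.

obs 1: x=0 → posterior Dirichlet(10, 10/3, 5/4, 5/2)
obs 2: x=1 → posterior Dirichlet(10, 13/3, 5/4, 5/2)
obs 3: x=3 → posterior Dirichlet(10, 13/3, 5/4, 7/2)
obs 4: x=2 → posterior Dirichlet(10, 13/3, 9/4, 7/2)
obs 5: x=0 → posterior Dirichlet(11, 13/3, 9/4, 7/2)

24/41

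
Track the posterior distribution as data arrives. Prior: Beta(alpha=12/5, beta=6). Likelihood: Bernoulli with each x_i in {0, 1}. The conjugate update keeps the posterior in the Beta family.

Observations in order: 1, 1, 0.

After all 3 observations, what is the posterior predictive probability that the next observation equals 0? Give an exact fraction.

35/57

obs 1: x=1 → posterior Beta(17/5, 6)
obs 2: x=1 → posterior Beta(22/5, 6)
obs 3: x=0 → posterior Beta(22/5, 7)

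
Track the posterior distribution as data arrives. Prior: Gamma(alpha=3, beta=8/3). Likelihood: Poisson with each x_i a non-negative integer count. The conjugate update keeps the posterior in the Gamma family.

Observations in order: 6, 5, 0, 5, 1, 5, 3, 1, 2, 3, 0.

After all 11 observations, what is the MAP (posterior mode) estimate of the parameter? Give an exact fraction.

99/41

obs 1: x=6 → posterior Gamma(9, 11/3)
obs 2: x=5 → posterior Gamma(14, 14/3)
obs 3: x=0 → posterior Gamma(14, 17/3)
obs 4: x=5 → posterior Gamma(19, 20/3)
obs 5: x=1 → posterior Gamma(20, 23/3)
obs 6: x=5 → posterior Gamma(25, 26/3)
obs 7: x=3 → posterior Gamma(28, 29/3)
obs 8: x=1 → posterior Gamma(29, 32/3)
obs 9: x=2 → posterior Gamma(31, 35/3)
obs 10: x=3 → posterior Gamma(34, 38/3)
obs 11: x=0 → posterior Gamma(34, 41/3)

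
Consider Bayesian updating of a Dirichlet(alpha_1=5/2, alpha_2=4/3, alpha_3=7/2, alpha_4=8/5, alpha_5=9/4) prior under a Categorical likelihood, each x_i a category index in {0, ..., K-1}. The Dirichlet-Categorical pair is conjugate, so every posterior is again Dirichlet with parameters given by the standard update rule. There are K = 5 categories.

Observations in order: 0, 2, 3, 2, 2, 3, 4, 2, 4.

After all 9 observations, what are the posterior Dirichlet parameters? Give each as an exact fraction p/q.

obs 1: x=0 → posterior Dirichlet(7/2, 4/3, 7/2, 8/5, 9/4)
obs 2: x=2 → posterior Dirichlet(7/2, 4/3, 9/2, 8/5, 9/4)
obs 3: x=3 → posterior Dirichlet(7/2, 4/3, 9/2, 13/5, 9/4)
obs 4: x=2 → posterior Dirichlet(7/2, 4/3, 11/2, 13/5, 9/4)
obs 5: x=2 → posterior Dirichlet(7/2, 4/3, 13/2, 13/5, 9/4)
obs 6: x=3 → posterior Dirichlet(7/2, 4/3, 13/2, 18/5, 9/4)
obs 7: x=4 → posterior Dirichlet(7/2, 4/3, 13/2, 18/5, 13/4)
obs 8: x=2 → posterior Dirichlet(7/2, 4/3, 15/2, 18/5, 13/4)
obs 9: x=4 → posterior Dirichlet(7/2, 4/3, 15/2, 18/5, 17/4)

alpha_1=7/2, alpha_2=4/3, alpha_3=15/2, alpha_4=18/5, alpha_5=17/4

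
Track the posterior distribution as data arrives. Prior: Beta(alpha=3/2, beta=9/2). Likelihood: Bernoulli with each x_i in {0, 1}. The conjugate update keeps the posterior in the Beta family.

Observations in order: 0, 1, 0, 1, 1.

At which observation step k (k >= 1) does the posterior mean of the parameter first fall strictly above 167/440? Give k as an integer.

obs 1: x=0 → posterior Beta(3/2, 11/2)
obs 2: x=1 → posterior Beta(5/2, 11/2)
obs 3: x=0 → posterior Beta(5/2, 13/2)
obs 4: x=1 → posterior Beta(7/2, 13/2)
obs 5: x=1 → posterior Beta(9/2, 13/2)

k = 5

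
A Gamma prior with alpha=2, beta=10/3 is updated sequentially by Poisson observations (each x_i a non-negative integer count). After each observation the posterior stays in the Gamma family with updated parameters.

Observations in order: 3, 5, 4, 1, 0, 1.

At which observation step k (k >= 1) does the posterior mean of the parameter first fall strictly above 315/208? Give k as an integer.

obs 1: x=3 → posterior Gamma(5, 13/3)
obs 2: x=5 → posterior Gamma(10, 16/3)
obs 3: x=4 → posterior Gamma(14, 19/3)
obs 4: x=1 → posterior Gamma(15, 22/3)
obs 5: x=0 → posterior Gamma(15, 25/3)
obs 6: x=1 → posterior Gamma(16, 28/3)

k = 2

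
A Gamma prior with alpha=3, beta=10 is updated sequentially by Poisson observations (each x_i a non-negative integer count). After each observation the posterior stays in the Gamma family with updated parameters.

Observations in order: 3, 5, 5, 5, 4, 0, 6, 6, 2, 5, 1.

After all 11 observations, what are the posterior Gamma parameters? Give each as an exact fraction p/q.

alpha=45, beta=21

obs 1: x=3 → posterior Gamma(6, 11)
obs 2: x=5 → posterior Gamma(11, 12)
obs 3: x=5 → posterior Gamma(16, 13)
obs 4: x=5 → posterior Gamma(21, 14)
obs 5: x=4 → posterior Gamma(25, 15)
obs 6: x=0 → posterior Gamma(25, 16)
obs 7: x=6 → posterior Gamma(31, 17)
obs 8: x=6 → posterior Gamma(37, 18)
obs 9: x=2 → posterior Gamma(39, 19)
obs 10: x=5 → posterior Gamma(44, 20)
obs 11: x=1 → posterior Gamma(45, 21)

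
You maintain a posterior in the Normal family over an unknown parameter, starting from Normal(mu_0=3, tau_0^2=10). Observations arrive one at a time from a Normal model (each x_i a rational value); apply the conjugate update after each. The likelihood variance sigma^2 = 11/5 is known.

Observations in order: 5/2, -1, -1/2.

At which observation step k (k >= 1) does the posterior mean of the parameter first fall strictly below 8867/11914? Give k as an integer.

k = 3

obs 1: x=5/2 → posterior Normal(158/61, 110/61)
obs 2: x=-1 → posterior Normal(36/37, 110/111)
obs 3: x=-1/2 → posterior Normal(83/161, 110/161)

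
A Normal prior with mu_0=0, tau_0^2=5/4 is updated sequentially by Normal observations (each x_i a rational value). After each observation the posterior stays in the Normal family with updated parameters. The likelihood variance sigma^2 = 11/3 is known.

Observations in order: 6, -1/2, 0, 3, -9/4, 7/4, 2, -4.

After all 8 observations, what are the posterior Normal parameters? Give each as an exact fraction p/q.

mu_0=45/82, tau_0^2=55/164

obs 1: x=6 → posterior Normal(90/59, 55/59)
obs 2: x=-1/2 → posterior Normal(165/148, 55/74)
obs 3: x=0 → posterior Normal(165/178, 55/89)
obs 4: x=3 → posterior Normal(255/208, 55/104)
obs 5: x=-9/4 → posterior Normal(375/476, 55/119)
obs 6: x=7/4 → posterior Normal(60/67, 55/134)
obs 7: x=2 → posterior Normal(150/149, 55/149)
obs 8: x=-4 → posterior Normal(45/82, 55/164)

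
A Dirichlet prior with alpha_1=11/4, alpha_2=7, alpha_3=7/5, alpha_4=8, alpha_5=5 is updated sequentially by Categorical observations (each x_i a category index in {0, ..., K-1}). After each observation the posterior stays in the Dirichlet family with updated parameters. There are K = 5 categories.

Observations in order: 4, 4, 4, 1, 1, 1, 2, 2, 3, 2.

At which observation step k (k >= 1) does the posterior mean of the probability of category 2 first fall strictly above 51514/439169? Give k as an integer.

obs 1: x=4 → posterior Dirichlet(11/4, 7, 7/5, 8, 6)
obs 2: x=4 → posterior Dirichlet(11/4, 7, 7/5, 8, 7)
obs 3: x=4 → posterior Dirichlet(11/4, 7, 7/5, 8, 8)
obs 4: x=1 → posterior Dirichlet(11/4, 8, 7/5, 8, 8)
obs 5: x=1 → posterior Dirichlet(11/4, 9, 7/5, 8, 8)
obs 6: x=1 → posterior Dirichlet(11/4, 10, 7/5, 8, 8)
obs 7: x=2 → posterior Dirichlet(11/4, 10, 12/5, 8, 8)
obs 8: x=2 → posterior Dirichlet(11/4, 10, 17/5, 8, 8)
obs 9: x=3 → posterior Dirichlet(11/4, 10, 17/5, 9, 8)
obs 10: x=2 → posterior Dirichlet(11/4, 10, 22/5, 9, 8)

k = 10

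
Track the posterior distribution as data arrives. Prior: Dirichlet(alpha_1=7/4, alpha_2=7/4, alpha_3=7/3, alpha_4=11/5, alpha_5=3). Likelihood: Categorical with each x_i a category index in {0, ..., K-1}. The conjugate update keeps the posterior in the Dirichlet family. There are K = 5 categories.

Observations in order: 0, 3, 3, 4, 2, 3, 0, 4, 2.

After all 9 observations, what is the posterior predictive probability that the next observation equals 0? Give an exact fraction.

225/1202

obs 1: x=0 → posterior Dirichlet(11/4, 7/4, 7/3, 11/5, 3)
obs 2: x=3 → posterior Dirichlet(11/4, 7/4, 7/3, 16/5, 3)
obs 3: x=3 → posterior Dirichlet(11/4, 7/4, 7/3, 21/5, 3)
obs 4: x=4 → posterior Dirichlet(11/4, 7/4, 7/3, 21/5, 4)
obs 5: x=2 → posterior Dirichlet(11/4, 7/4, 10/3, 21/5, 4)
obs 6: x=3 → posterior Dirichlet(11/4, 7/4, 10/3, 26/5, 4)
obs 7: x=0 → posterior Dirichlet(15/4, 7/4, 10/3, 26/5, 4)
obs 8: x=4 → posterior Dirichlet(15/4, 7/4, 10/3, 26/5, 5)
obs 9: x=2 → posterior Dirichlet(15/4, 7/4, 13/3, 26/5, 5)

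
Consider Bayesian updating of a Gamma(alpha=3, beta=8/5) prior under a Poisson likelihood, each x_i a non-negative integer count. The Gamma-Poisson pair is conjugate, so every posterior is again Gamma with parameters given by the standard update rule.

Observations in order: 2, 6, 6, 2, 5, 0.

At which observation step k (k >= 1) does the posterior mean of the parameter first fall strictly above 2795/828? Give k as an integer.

obs 1: x=2 → posterior Gamma(5, 13/5)
obs 2: x=6 → posterior Gamma(11, 18/5)
obs 3: x=6 → posterior Gamma(17, 23/5)
obs 4: x=2 → posterior Gamma(19, 28/5)
obs 5: x=5 → posterior Gamma(24, 33/5)
obs 6: x=0 → posterior Gamma(24, 38/5)

k = 3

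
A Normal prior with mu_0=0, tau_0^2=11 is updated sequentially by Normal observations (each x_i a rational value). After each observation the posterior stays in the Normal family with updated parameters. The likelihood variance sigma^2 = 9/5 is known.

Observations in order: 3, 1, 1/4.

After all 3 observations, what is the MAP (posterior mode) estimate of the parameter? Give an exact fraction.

obs 1: x=3 → posterior Normal(165/64, 99/64)
obs 2: x=1 → posterior Normal(220/119, 99/119)
obs 3: x=1/4 → posterior Normal(935/696, 33/58)

935/696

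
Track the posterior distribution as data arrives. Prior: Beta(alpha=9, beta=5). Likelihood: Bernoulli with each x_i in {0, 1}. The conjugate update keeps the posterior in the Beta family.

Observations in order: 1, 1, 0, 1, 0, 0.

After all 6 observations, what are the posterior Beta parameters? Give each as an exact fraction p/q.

obs 1: x=1 → posterior Beta(10, 5)
obs 2: x=1 → posterior Beta(11, 5)
obs 3: x=0 → posterior Beta(11, 6)
obs 4: x=1 → posterior Beta(12, 6)
obs 5: x=0 → posterior Beta(12, 7)
obs 6: x=0 → posterior Beta(12, 8)

alpha=12, beta=8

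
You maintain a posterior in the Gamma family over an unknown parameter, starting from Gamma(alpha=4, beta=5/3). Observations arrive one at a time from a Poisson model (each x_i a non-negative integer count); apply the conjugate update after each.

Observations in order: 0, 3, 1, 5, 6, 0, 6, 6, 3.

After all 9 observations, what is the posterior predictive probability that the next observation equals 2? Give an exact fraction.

228976384523907222000807710111325493255534263373135872/1102507499354148695951786433413508348166942596435546875

obs 1: x=0 → posterior Gamma(4, 8/3)
obs 2: x=3 → posterior Gamma(7, 11/3)
obs 3: x=1 → posterior Gamma(8, 14/3)
obs 4: x=5 → posterior Gamma(13, 17/3)
obs 5: x=6 → posterior Gamma(19, 20/3)
obs 6: x=0 → posterior Gamma(19, 23/3)
obs 7: x=6 → posterior Gamma(25, 26/3)
obs 8: x=6 → posterior Gamma(31, 29/3)
obs 9: x=3 → posterior Gamma(34, 32/3)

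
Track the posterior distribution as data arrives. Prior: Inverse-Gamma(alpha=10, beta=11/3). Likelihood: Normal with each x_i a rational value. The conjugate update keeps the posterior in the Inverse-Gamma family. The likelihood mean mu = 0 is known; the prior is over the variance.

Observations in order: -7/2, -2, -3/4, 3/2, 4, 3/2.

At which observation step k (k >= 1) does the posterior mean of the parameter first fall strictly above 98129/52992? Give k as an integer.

obs 1: x=-7/2 → posterior Inverse-Gamma(21/2, 235/24)
obs 2: x=-2 → posterior Inverse-Gamma(11, 283/24)
obs 3: x=-3/4 → posterior Inverse-Gamma(23/2, 1159/96)
obs 4: x=3/2 → posterior Inverse-Gamma(12, 1267/96)
obs 5: x=4 → posterior Inverse-Gamma(25/2, 2035/96)
obs 6: x=3/2 → posterior Inverse-Gamma(13, 2143/96)

k = 6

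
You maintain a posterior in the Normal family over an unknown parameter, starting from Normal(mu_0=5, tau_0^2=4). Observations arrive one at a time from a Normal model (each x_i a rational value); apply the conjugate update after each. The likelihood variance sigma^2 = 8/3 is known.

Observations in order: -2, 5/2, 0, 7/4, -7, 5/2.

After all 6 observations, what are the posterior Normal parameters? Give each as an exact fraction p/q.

mu_0=13/80, tau_0^2=2/5

obs 1: x=-2 → posterior Normal(4/5, 8/5)
obs 2: x=5/2 → posterior Normal(23/16, 1)
obs 3: x=0 → posterior Normal(23/22, 8/11)
obs 4: x=7/4 → posterior Normal(67/56, 4/7)
obs 5: x=-7 → posterior Normal(-1/4, 8/17)
obs 6: x=5/2 → posterior Normal(13/80, 2/5)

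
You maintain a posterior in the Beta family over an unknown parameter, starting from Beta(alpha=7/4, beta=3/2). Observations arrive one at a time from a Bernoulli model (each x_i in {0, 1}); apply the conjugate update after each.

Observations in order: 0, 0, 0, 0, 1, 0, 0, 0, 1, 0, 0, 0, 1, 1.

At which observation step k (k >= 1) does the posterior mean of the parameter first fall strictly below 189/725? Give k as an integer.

k = 4

obs 1: x=0 → posterior Beta(7/4, 5/2)
obs 2: x=0 → posterior Beta(7/4, 7/2)
obs 3: x=0 → posterior Beta(7/4, 9/2)
obs 4: x=0 → posterior Beta(7/4, 11/2)
obs 5: x=1 → posterior Beta(11/4, 11/2)
obs 6: x=0 → posterior Beta(11/4, 13/2)
obs 7: x=0 → posterior Beta(11/4, 15/2)
obs 8: x=0 → posterior Beta(11/4, 17/2)
obs 9: x=1 → posterior Beta(15/4, 17/2)
obs 10: x=0 → posterior Beta(15/4, 19/2)
obs 11: x=0 → posterior Beta(15/4, 21/2)
obs 12: x=0 → posterior Beta(15/4, 23/2)
obs 13: x=1 → posterior Beta(19/4, 23/2)
obs 14: x=1 → posterior Beta(23/4, 23/2)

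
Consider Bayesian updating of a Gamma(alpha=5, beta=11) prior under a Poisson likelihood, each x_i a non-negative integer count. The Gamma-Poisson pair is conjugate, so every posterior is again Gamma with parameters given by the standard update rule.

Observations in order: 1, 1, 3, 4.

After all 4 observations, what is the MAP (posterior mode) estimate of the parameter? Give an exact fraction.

obs 1: x=1 → posterior Gamma(6, 12)
obs 2: x=1 → posterior Gamma(7, 13)
obs 3: x=3 → posterior Gamma(10, 14)
obs 4: x=4 → posterior Gamma(14, 15)

13/15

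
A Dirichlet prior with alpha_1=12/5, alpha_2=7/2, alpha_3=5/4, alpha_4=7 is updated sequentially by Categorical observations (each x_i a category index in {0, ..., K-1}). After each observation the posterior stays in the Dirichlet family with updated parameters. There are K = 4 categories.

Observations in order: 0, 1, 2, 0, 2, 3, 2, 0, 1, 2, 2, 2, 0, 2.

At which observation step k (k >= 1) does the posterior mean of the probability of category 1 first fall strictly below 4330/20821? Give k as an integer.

k = 8

obs 1: x=0 → posterior Dirichlet(17/5, 7/2, 5/4, 7)
obs 2: x=1 → posterior Dirichlet(17/5, 9/2, 5/4, 7)
obs 3: x=2 → posterior Dirichlet(17/5, 9/2, 9/4, 7)
obs 4: x=0 → posterior Dirichlet(22/5, 9/2, 9/4, 7)
obs 5: x=2 → posterior Dirichlet(22/5, 9/2, 13/4, 7)
obs 6: x=3 → posterior Dirichlet(22/5, 9/2, 13/4, 8)
obs 7: x=2 → posterior Dirichlet(22/5, 9/2, 17/4, 8)
obs 8: x=0 → posterior Dirichlet(27/5, 9/2, 17/4, 8)
obs 9: x=1 → posterior Dirichlet(27/5, 11/2, 17/4, 8)
obs 10: x=2 → posterior Dirichlet(27/5, 11/2, 21/4, 8)
obs 11: x=2 → posterior Dirichlet(27/5, 11/2, 25/4, 8)
obs 12: x=2 → posterior Dirichlet(27/5, 11/2, 29/4, 8)
obs 13: x=0 → posterior Dirichlet(32/5, 11/2, 29/4, 8)
obs 14: x=2 → posterior Dirichlet(32/5, 11/2, 33/4, 8)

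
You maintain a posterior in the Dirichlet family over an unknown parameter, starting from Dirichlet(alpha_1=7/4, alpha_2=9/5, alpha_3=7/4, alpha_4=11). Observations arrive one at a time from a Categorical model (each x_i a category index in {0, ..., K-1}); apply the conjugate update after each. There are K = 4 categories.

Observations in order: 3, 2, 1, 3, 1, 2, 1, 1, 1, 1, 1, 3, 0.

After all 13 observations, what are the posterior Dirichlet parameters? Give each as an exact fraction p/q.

alpha_1=11/4, alpha_2=44/5, alpha_3=15/4, alpha_4=14

obs 1: x=3 → posterior Dirichlet(7/4, 9/5, 7/4, 12)
obs 2: x=2 → posterior Dirichlet(7/4, 9/5, 11/4, 12)
obs 3: x=1 → posterior Dirichlet(7/4, 14/5, 11/4, 12)
obs 4: x=3 → posterior Dirichlet(7/4, 14/5, 11/4, 13)
obs 5: x=1 → posterior Dirichlet(7/4, 19/5, 11/4, 13)
obs 6: x=2 → posterior Dirichlet(7/4, 19/5, 15/4, 13)
obs 7: x=1 → posterior Dirichlet(7/4, 24/5, 15/4, 13)
obs 8: x=1 → posterior Dirichlet(7/4, 29/5, 15/4, 13)
obs 9: x=1 → posterior Dirichlet(7/4, 34/5, 15/4, 13)
obs 10: x=1 → posterior Dirichlet(7/4, 39/5, 15/4, 13)
obs 11: x=1 → posterior Dirichlet(7/4, 44/5, 15/4, 13)
obs 12: x=3 → posterior Dirichlet(7/4, 44/5, 15/4, 14)
obs 13: x=0 → posterior Dirichlet(11/4, 44/5, 15/4, 14)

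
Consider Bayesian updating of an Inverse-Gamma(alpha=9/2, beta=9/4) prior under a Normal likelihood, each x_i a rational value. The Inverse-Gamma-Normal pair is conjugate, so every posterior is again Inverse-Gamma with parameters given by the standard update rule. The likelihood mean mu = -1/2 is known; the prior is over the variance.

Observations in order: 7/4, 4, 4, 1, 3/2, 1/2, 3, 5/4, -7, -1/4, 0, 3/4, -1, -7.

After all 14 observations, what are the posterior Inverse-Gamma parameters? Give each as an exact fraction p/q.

obs 1: x=7/4 → posterior Inverse-Gamma(5, 153/32)
obs 2: x=4 → posterior Inverse-Gamma(11/2, 477/32)
obs 3: x=4 → posterior Inverse-Gamma(6, 801/32)
obs 4: x=1 → posterior Inverse-Gamma(13/2, 837/32)
obs 5: x=3/2 → posterior Inverse-Gamma(7, 901/32)
obs 6: x=1/2 → posterior Inverse-Gamma(15/2, 917/32)
obs 7: x=3 → posterior Inverse-Gamma(8, 1113/32)
obs 8: x=5/4 → posterior Inverse-Gamma(17/2, 581/16)
obs 9: x=-7 → posterior Inverse-Gamma(9, 919/16)
obs 10: x=-1/4 → posterior Inverse-Gamma(19/2, 1839/32)
obs 11: x=0 → posterior Inverse-Gamma(10, 1843/32)
obs 12: x=3/4 → posterior Inverse-Gamma(21/2, 467/8)
obs 13: x=-1 → posterior Inverse-Gamma(11, 117/2)
obs 14: x=-7 → posterior Inverse-Gamma(23/2, 637/8)

alpha=23/2, beta=637/8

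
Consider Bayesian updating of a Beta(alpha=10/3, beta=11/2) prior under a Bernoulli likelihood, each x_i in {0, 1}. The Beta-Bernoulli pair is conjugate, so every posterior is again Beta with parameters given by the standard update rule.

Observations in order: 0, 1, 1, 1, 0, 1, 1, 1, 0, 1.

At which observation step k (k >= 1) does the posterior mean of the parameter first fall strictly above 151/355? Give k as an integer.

k = 3

obs 1: x=0 → posterior Beta(10/3, 13/2)
obs 2: x=1 → posterior Beta(13/3, 13/2)
obs 3: x=1 → posterior Beta(16/3, 13/2)
obs 4: x=1 → posterior Beta(19/3, 13/2)
obs 5: x=0 → posterior Beta(19/3, 15/2)
obs 6: x=1 → posterior Beta(22/3, 15/2)
obs 7: x=1 → posterior Beta(25/3, 15/2)
obs 8: x=1 → posterior Beta(28/3, 15/2)
obs 9: x=0 → posterior Beta(28/3, 17/2)
obs 10: x=1 → posterior Beta(31/3, 17/2)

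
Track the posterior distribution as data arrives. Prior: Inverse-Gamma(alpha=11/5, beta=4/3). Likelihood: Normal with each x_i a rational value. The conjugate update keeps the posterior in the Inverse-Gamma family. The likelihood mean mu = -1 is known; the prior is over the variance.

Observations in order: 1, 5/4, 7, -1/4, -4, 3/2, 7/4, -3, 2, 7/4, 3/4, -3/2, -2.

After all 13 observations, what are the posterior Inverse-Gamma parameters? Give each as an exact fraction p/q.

alpha=87/10, beta=5951/96

obs 1: x=1 → posterior Inverse-Gamma(27/10, 10/3)
obs 2: x=5/4 → posterior Inverse-Gamma(16/5, 563/96)
obs 3: x=7 → posterior Inverse-Gamma(37/10, 3635/96)
obs 4: x=-1/4 → posterior Inverse-Gamma(21/5, 1831/48)
obs 5: x=-4 → posterior Inverse-Gamma(47/10, 2047/48)
obs 6: x=3/2 → posterior Inverse-Gamma(26/5, 2197/48)
obs 7: x=7/4 → posterior Inverse-Gamma(57/10, 4757/96)
obs 8: x=-3 → posterior Inverse-Gamma(31/5, 4949/96)
obs 9: x=2 → posterior Inverse-Gamma(67/10, 5381/96)
obs 10: x=7/4 → posterior Inverse-Gamma(36/5, 359/6)
obs 11: x=3/4 → posterior Inverse-Gamma(77/10, 5891/96)
obs 12: x=-3/2 → posterior Inverse-Gamma(41/5, 5903/96)
obs 13: x=-2 → posterior Inverse-Gamma(87/10, 5951/96)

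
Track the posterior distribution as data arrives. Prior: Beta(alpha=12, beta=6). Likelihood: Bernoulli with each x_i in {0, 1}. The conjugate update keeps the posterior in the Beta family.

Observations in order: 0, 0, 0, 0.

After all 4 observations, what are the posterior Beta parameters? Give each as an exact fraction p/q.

alpha=12, beta=10

obs 1: x=0 → posterior Beta(12, 7)
obs 2: x=0 → posterior Beta(12, 8)
obs 3: x=0 → posterior Beta(12, 9)
obs 4: x=0 → posterior Beta(12, 10)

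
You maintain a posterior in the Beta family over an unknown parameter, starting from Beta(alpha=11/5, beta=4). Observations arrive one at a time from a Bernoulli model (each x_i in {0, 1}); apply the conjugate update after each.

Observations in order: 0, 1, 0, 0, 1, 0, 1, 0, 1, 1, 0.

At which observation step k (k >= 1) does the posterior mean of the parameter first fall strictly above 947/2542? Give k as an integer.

k = 2

obs 1: x=0 → posterior Beta(11/5, 5)
obs 2: x=1 → posterior Beta(16/5, 5)
obs 3: x=0 → posterior Beta(16/5, 6)
obs 4: x=0 → posterior Beta(16/5, 7)
obs 5: x=1 → posterior Beta(21/5, 7)
obs 6: x=0 → posterior Beta(21/5, 8)
obs 7: x=1 → posterior Beta(26/5, 8)
obs 8: x=0 → posterior Beta(26/5, 9)
obs 9: x=1 → posterior Beta(31/5, 9)
obs 10: x=1 → posterior Beta(36/5, 9)
obs 11: x=0 → posterior Beta(36/5, 10)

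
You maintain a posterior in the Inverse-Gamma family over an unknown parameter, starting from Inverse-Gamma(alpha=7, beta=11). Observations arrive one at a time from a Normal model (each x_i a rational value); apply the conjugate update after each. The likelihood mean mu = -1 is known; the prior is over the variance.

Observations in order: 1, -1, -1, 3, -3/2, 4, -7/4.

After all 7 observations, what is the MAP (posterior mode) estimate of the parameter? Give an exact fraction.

obs 1: x=1 → posterior Inverse-Gamma(15/2, 13)
obs 2: x=-1 → posterior Inverse-Gamma(8, 13)
obs 3: x=-1 → posterior Inverse-Gamma(17/2, 13)
obs 4: x=3 → posterior Inverse-Gamma(9, 21)
obs 5: x=-3/2 → posterior Inverse-Gamma(19/2, 169/8)
obs 6: x=4 → posterior Inverse-Gamma(10, 269/8)
obs 7: x=-7/4 → posterior Inverse-Gamma(21/2, 1085/32)

1085/368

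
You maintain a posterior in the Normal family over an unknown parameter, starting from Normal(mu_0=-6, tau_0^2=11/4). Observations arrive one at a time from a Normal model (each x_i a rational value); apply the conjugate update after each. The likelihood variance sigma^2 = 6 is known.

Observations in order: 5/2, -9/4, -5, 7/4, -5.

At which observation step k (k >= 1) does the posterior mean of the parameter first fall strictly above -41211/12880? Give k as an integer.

obs 1: x=5/2 → posterior Normal(-233/70, 66/35)
obs 2: x=-9/4 → posterior Normal(-565/184, 33/23)
obs 3: x=-5 → posterior Normal(-785/228, 22/19)
obs 4: x=7/4 → posterior Normal(-177/68, 33/34)
obs 5: x=-5 → posterior Normal(-232/79, 66/79)

k = 2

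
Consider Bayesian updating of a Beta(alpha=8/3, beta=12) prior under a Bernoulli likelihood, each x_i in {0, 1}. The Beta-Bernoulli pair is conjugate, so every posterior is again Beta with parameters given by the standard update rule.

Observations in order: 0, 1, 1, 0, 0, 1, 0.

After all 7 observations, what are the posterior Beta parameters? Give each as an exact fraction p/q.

alpha=17/3, beta=16

obs 1: x=0 → posterior Beta(8/3, 13)
obs 2: x=1 → posterior Beta(11/3, 13)
obs 3: x=1 → posterior Beta(14/3, 13)
obs 4: x=0 → posterior Beta(14/3, 14)
obs 5: x=0 → posterior Beta(14/3, 15)
obs 6: x=1 → posterior Beta(17/3, 15)
obs 7: x=0 → posterior Beta(17/3, 16)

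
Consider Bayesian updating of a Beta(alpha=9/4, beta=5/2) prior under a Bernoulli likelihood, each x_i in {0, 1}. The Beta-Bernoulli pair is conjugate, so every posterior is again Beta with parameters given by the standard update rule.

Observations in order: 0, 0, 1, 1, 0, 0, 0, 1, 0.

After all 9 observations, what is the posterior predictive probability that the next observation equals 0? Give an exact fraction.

34/55

obs 1: x=0 → posterior Beta(9/4, 7/2)
obs 2: x=0 → posterior Beta(9/4, 9/2)
obs 3: x=1 → posterior Beta(13/4, 9/2)
obs 4: x=1 → posterior Beta(17/4, 9/2)
obs 5: x=0 → posterior Beta(17/4, 11/2)
obs 6: x=0 → posterior Beta(17/4, 13/2)
obs 7: x=0 → posterior Beta(17/4, 15/2)
obs 8: x=1 → posterior Beta(21/4, 15/2)
obs 9: x=0 → posterior Beta(21/4, 17/2)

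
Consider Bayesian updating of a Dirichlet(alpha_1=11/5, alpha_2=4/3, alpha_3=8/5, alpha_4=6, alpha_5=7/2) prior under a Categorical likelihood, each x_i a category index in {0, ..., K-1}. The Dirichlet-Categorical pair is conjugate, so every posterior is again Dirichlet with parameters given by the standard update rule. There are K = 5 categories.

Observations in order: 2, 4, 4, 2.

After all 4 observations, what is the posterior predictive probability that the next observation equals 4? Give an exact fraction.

165/559

obs 1: x=2 → posterior Dirichlet(11/5, 4/3, 13/5, 6, 7/2)
obs 2: x=4 → posterior Dirichlet(11/5, 4/3, 13/5, 6, 9/2)
obs 3: x=4 → posterior Dirichlet(11/5, 4/3, 13/5, 6, 11/2)
obs 4: x=2 → posterior Dirichlet(11/5, 4/3, 18/5, 6, 11/2)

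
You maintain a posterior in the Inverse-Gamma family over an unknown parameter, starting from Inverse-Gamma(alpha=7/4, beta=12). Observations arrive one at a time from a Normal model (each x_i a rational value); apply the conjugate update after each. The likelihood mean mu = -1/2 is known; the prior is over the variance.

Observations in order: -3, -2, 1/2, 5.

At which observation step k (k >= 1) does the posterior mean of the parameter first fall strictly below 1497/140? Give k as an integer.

k = 2

obs 1: x=-3 → posterior Inverse-Gamma(9/4, 121/8)
obs 2: x=-2 → posterior Inverse-Gamma(11/4, 65/4)
obs 3: x=1/2 → posterior Inverse-Gamma(13/4, 67/4)
obs 4: x=5 → posterior Inverse-Gamma(15/4, 255/8)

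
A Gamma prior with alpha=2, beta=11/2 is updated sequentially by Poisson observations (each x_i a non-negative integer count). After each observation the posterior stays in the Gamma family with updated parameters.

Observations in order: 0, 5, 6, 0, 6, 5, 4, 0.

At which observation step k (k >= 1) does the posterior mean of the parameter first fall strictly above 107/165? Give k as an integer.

obs 1: x=0 → posterior Gamma(2, 13/2)
obs 2: x=5 → posterior Gamma(7, 15/2)
obs 3: x=6 → posterior Gamma(13, 17/2)
obs 4: x=0 → posterior Gamma(13, 19/2)
obs 5: x=6 → posterior Gamma(19, 21/2)
obs 6: x=5 → posterior Gamma(24, 23/2)
obs 7: x=4 → posterior Gamma(28, 25/2)
obs 8: x=0 → posterior Gamma(28, 27/2)

k = 2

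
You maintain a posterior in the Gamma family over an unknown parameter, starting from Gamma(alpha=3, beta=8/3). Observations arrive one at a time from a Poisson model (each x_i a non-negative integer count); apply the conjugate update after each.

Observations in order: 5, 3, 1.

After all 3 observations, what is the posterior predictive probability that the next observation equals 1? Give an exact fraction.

obs 1: x=5 → posterior Gamma(8, 11/3)
obs 2: x=3 → posterior Gamma(11, 14/3)
obs 3: x=1 → posterior Gamma(12, 17/3)

5243600135067849/20480000000000000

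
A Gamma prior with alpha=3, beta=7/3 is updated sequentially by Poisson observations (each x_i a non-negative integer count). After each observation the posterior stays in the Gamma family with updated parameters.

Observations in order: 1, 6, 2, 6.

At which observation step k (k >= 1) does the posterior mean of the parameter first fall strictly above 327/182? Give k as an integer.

k = 2

obs 1: x=1 → posterior Gamma(4, 10/3)
obs 2: x=6 → posterior Gamma(10, 13/3)
obs 3: x=2 → posterior Gamma(12, 16/3)
obs 4: x=6 → posterior Gamma(18, 19/3)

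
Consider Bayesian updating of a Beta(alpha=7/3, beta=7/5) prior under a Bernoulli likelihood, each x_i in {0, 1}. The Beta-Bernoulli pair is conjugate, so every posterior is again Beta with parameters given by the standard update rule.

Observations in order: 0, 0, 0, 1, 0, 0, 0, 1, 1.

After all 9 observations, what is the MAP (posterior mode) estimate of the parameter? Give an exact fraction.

obs 1: x=0 → posterior Beta(7/3, 12/5)
obs 2: x=0 → posterior Beta(7/3, 17/5)
obs 3: x=0 → posterior Beta(7/3, 22/5)
obs 4: x=1 → posterior Beta(10/3, 22/5)
obs 5: x=0 → posterior Beta(10/3, 27/5)
obs 6: x=0 → posterior Beta(10/3, 32/5)
obs 7: x=0 → posterior Beta(10/3, 37/5)
obs 8: x=1 → posterior Beta(13/3, 37/5)
obs 9: x=1 → posterior Beta(16/3, 37/5)

65/161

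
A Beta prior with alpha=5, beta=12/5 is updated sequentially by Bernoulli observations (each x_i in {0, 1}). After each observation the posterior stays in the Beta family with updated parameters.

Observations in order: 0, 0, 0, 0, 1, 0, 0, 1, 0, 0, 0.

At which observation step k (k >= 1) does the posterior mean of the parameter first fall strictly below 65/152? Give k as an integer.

obs 1: x=0 → posterior Beta(5, 17/5)
obs 2: x=0 → posterior Beta(5, 22/5)
obs 3: x=0 → posterior Beta(5, 27/5)
obs 4: x=0 → posterior Beta(5, 32/5)
obs 5: x=1 → posterior Beta(6, 32/5)
obs 6: x=0 → posterior Beta(6, 37/5)
obs 7: x=0 → posterior Beta(6, 42/5)
obs 8: x=1 → posterior Beta(7, 42/5)
obs 9: x=0 → posterior Beta(7, 47/5)
obs 10: x=0 → posterior Beta(7, 52/5)
obs 11: x=0 → posterior Beta(7, 57/5)

k = 7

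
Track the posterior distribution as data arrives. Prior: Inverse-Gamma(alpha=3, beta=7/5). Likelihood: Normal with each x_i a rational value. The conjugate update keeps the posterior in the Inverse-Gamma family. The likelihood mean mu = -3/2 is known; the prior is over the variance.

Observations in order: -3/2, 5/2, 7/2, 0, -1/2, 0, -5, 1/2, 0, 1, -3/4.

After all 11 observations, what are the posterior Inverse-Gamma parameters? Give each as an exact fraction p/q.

alpha=17/2, beta=5969/160

obs 1: x=-3/2 → posterior Inverse-Gamma(7/2, 7/5)
obs 2: x=5/2 → posterior Inverse-Gamma(4, 47/5)
obs 3: x=7/2 → posterior Inverse-Gamma(9/2, 219/10)
obs 4: x=0 → posterior Inverse-Gamma(5, 921/40)
obs 5: x=-1/2 → posterior Inverse-Gamma(11/2, 941/40)
obs 6: x=0 → posterior Inverse-Gamma(6, 493/20)
obs 7: x=-5 → posterior Inverse-Gamma(13/2, 1231/40)
obs 8: x=1/2 → posterior Inverse-Gamma(7, 1311/40)
obs 9: x=0 → posterior Inverse-Gamma(15/2, 339/10)
obs 10: x=1 → posterior Inverse-Gamma(8, 1481/40)
obs 11: x=-3/4 → posterior Inverse-Gamma(17/2, 5969/160)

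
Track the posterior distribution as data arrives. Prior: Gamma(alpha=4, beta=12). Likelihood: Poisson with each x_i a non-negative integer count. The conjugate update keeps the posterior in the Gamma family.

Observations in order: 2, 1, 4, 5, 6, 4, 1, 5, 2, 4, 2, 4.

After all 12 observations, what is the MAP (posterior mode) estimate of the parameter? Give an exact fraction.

obs 1: x=2 → posterior Gamma(6, 13)
obs 2: x=1 → posterior Gamma(7, 14)
obs 3: x=4 → posterior Gamma(11, 15)
obs 4: x=5 → posterior Gamma(16, 16)
obs 5: x=6 → posterior Gamma(22, 17)
obs 6: x=4 → posterior Gamma(26, 18)
obs 7: x=1 → posterior Gamma(27, 19)
obs 8: x=5 → posterior Gamma(32, 20)
obs 9: x=2 → posterior Gamma(34, 21)
obs 10: x=4 → posterior Gamma(38, 22)
obs 11: x=2 → posterior Gamma(40, 23)
obs 12: x=4 → posterior Gamma(44, 24)

43/24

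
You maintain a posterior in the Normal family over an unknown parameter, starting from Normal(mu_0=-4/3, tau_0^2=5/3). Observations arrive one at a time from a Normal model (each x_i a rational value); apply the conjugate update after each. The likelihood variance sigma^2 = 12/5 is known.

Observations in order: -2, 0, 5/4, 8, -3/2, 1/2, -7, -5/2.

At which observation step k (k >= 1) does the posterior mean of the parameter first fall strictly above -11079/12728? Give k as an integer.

obs 1: x=-2 → posterior Normal(-98/61, 60/61)
obs 2: x=0 → posterior Normal(-49/43, 30/43)
obs 3: x=5/4 → posterior Normal(-89/148, 20/37)
obs 4: x=8 → posterior Normal(533/544, 15/34)
obs 5: x=-3/2 → posterior Normal(383/644, 60/161)
obs 6: x=1/2 → posterior Normal(433/744, 10/31)
obs 7: x=-7 → posterior Normal(-267/844, 60/211)
obs 8: x=-5/2 → posterior Normal(-517/944, 15/59)

k = 3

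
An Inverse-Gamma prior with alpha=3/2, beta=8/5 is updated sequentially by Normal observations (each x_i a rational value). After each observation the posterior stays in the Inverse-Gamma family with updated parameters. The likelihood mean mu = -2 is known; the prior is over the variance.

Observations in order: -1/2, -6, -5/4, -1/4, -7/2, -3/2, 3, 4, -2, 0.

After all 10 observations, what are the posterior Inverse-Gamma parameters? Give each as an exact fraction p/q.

alpha=13/2, beta=3703/80

obs 1: x=-1/2 → posterior Inverse-Gamma(2, 109/40)
obs 2: x=-6 → posterior Inverse-Gamma(5/2, 429/40)
obs 3: x=-5/4 → posterior Inverse-Gamma(3, 1761/160)
obs 4: x=-1/4 → posterior Inverse-Gamma(7/2, 1003/80)
obs 5: x=-7/2 → posterior Inverse-Gamma(4, 1093/80)
obs 6: x=-3/2 → posterior Inverse-Gamma(9/2, 1103/80)
obs 7: x=3 → posterior Inverse-Gamma(5, 2103/80)
obs 8: x=4 → posterior Inverse-Gamma(11/2, 3543/80)
obs 9: x=-2 → posterior Inverse-Gamma(6, 3543/80)
obs 10: x=0 → posterior Inverse-Gamma(13/2, 3703/80)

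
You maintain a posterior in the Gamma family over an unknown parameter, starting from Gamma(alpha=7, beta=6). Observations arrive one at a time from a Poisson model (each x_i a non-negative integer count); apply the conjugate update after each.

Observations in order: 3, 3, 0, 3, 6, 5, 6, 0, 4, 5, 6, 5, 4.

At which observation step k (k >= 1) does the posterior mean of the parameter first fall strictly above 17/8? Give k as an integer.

k = 6

obs 1: x=3 → posterior Gamma(10, 7)
obs 2: x=3 → posterior Gamma(13, 8)
obs 3: x=0 → posterior Gamma(13, 9)
obs 4: x=3 → posterior Gamma(16, 10)
obs 5: x=6 → posterior Gamma(22, 11)
obs 6: x=5 → posterior Gamma(27, 12)
obs 7: x=6 → posterior Gamma(33, 13)
obs 8: x=0 → posterior Gamma(33, 14)
obs 9: x=4 → posterior Gamma(37, 15)
obs 10: x=5 → posterior Gamma(42, 16)
obs 11: x=6 → posterior Gamma(48, 17)
obs 12: x=5 → posterior Gamma(53, 18)
obs 13: x=4 → posterior Gamma(57, 19)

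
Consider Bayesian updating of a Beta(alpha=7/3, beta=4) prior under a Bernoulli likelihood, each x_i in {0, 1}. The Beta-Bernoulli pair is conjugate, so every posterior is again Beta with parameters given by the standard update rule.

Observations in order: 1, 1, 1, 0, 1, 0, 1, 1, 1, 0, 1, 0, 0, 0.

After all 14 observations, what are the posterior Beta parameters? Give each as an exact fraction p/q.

obs 1: x=1 → posterior Beta(10/3, 4)
obs 2: x=1 → posterior Beta(13/3, 4)
obs 3: x=1 → posterior Beta(16/3, 4)
obs 4: x=0 → posterior Beta(16/3, 5)
obs 5: x=1 → posterior Beta(19/3, 5)
obs 6: x=0 → posterior Beta(19/3, 6)
obs 7: x=1 → posterior Beta(22/3, 6)
obs 8: x=1 → posterior Beta(25/3, 6)
obs 9: x=1 → posterior Beta(28/3, 6)
obs 10: x=0 → posterior Beta(28/3, 7)
obs 11: x=1 → posterior Beta(31/3, 7)
obs 12: x=0 → posterior Beta(31/3, 8)
obs 13: x=0 → posterior Beta(31/3, 9)
obs 14: x=0 → posterior Beta(31/3, 10)

alpha=31/3, beta=10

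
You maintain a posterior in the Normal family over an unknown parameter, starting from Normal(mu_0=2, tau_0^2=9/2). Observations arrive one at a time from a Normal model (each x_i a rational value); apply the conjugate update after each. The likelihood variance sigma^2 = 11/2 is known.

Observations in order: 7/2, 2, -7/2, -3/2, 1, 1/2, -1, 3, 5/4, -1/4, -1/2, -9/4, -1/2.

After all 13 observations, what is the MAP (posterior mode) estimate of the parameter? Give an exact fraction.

151/512

obs 1: x=7/2 → posterior Normal(107/40, 99/40)
obs 2: x=2 → posterior Normal(143/58, 99/58)
obs 3: x=-7/2 → posterior Normal(20/19, 99/76)
obs 4: x=-3/2 → posterior Normal(53/94, 99/94)
obs 5: x=1 → posterior Normal(71/112, 99/112)
obs 6: x=1/2 → posterior Normal(8/13, 99/130)
obs 7: x=-1 → posterior Normal(31/74, 99/148)
obs 8: x=3 → posterior Normal(58/83, 99/166)
obs 9: x=5/4 → posterior Normal(277/368, 99/184)
obs 10: x=-1/4 → posterior Normal(67/101, 99/202)
obs 11: x=-1/2 → posterior Normal(25/44, 9/20)
obs 12: x=-9/4 → posterior Normal(169/476, 99/238)
obs 13: x=-1/2 → posterior Normal(151/512, 99/256)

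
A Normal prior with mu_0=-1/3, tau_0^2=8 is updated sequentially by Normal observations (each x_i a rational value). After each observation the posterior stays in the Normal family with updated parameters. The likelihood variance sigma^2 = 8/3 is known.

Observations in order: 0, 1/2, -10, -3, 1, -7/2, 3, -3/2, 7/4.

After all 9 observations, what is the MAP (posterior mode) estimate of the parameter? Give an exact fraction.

obs 1: x=0 → posterior Normal(-1/12, 2)
obs 2: x=1/2 → posterior Normal(1/6, 8/7)
obs 3: x=-10 → posterior Normal(-173/60, 4/5)
obs 4: x=-3 → posterior Normal(-227/78, 8/13)
obs 5: x=1 → posterior Normal(-209/96, 1/2)
obs 6: x=-7/2 → posterior Normal(-136/57, 8/19)
obs 7: x=3 → posterior Normal(-109/66, 4/11)
obs 8: x=-3/2 → posterior Normal(-49/30, 8/25)
obs 9: x=7/4 → posterior Normal(-61/48, 2/7)

-61/48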